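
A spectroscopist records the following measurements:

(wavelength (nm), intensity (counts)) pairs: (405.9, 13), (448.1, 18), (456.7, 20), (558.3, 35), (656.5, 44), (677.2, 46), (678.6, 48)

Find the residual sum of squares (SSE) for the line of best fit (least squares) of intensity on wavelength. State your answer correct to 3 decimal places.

9.650

n = 7, Σx = 3881.3, Σy = 224, Σxy = 134627, Σx² = 2235912.25, Σy² = 8474
Sxx = Σx² − (Σx)²/n = 2235912.25 − 2152069.955714 = 83842.294286
Sxy = Σxy − (Σx)(Σy)/n = 134627 − 124201.6 = 10425.4
Syy = Σy² − (Σy)²/n = 8474 − 7168 = 1306
b = Sxy/Sxx = 10425.4/83842.294286 = 0.124345
SSE = Syy − b·Sxy = 1306 − 0.124345·10425.4 = 9.649917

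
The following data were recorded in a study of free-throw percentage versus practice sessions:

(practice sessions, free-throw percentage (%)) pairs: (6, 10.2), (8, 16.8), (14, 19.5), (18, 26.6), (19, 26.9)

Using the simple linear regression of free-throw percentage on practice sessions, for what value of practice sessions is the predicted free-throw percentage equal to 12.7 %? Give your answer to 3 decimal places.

6.736

n = 5, Σx = 65, Σy = 100, Σxy = 1458.5, Σx² = 981
Sxx = Σx² − (Σx)²/n = 981 − 845 = 136
Sxy = Σxy − (Σx)(Σy)/n = 1458.5 − 1300 = 158.5
b = Sxy/Sxx = 158.5/136 = 1.165441
a = ȳ − b·x̄ = 20 − 1.165441·13 = 4.849265
Set a + b·x = 12.7: x = (12.7 − 4.849265) / 1.165441 = 6.736278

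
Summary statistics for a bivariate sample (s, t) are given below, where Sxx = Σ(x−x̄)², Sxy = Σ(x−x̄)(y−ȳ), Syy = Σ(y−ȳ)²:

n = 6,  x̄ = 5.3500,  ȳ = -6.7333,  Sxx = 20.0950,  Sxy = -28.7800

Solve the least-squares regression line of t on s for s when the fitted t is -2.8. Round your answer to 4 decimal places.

2.6037

b = Sxy/Sxx = -28.78/20.095 = -1.432197
a = ȳ − b·x̄ = -6.7333 − (-1.432197)·5.35 = 0.928954
Set a + b·x = -2.8: x = (-2.8 − 0.928954) / (-1.432197) = 2.603660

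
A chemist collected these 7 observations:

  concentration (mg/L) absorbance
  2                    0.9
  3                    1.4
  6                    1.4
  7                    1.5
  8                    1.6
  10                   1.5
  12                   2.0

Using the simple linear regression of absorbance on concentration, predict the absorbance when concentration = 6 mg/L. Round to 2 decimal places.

1.40

n = 7, Σx = 48, Σy = 10.3, Σxy = 76.7, Σx² = 406
Sxx = Σx² − (Σx)²/n = 406 − 329.142857 = 76.857143
Sxy = Σxy − (Σx)(Σy)/n = 76.7 − 70.628571 = 6.071429
b = Sxy/Sxx = 6.071429/76.857143 = 0.078996
a = ȳ − b·x̄ = 1.471429 − 0.078996·6.857143 = 0.929740
ŷ(6) = a + b·6 = 0.929740 + 0.078996·6 = 1.403717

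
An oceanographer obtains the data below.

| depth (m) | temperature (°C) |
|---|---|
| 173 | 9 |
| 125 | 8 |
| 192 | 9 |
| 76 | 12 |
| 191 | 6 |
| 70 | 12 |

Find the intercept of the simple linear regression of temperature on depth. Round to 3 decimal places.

n = 6, Σx = 827, Σy = 56, Σxy = 7183, Σx² = 129575
Sxx = Σx² − (Σx)²/n = 129575 − 113988.166667 = 15586.833333
Sxy = Σxy − (Σx)(Σy)/n = 7183 − 7718.666667 = -535.666667
b = Sxy/Sxx = -535.666667/15586.833333 = -0.034367
a = ȳ − b·x̄ = 9.333333 − (-0.034367)·137.833333 = 14.070198

14.070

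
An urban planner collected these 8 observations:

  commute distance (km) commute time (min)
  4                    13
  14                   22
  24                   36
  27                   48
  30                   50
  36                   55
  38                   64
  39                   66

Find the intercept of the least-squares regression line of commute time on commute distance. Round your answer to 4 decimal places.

n = 8, Σx = 212, Σy = 354, Σxy = 11006, Σx² = 6678
Sxx = Σx² − (Σx)²/n = 6678 − 5618 = 1060
Sxy = Σxy − (Σx)(Σy)/n = 11006 − 9381 = 1625
b = Sxy/Sxx = 1625/1060 = 1.533019
a = ȳ − b·x̄ = 44.25 − 1.533019·26.5 = 3.625

3.6250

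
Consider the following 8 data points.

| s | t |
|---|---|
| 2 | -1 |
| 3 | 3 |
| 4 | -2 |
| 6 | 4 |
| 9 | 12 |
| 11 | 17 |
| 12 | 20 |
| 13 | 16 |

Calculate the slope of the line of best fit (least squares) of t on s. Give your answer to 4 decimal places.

1.9115

n = 8, Σx = 60, Σy = 69, Σxy = 766, Σx² = 580
Sxx = Σx² − (Σx)²/n = 580 − 450 = 130
Sxy = Σxy − (Σx)(Σy)/n = 766 − 517.5 = 248.5
b = Sxy/Sxx = 248.5/130 = 1.911538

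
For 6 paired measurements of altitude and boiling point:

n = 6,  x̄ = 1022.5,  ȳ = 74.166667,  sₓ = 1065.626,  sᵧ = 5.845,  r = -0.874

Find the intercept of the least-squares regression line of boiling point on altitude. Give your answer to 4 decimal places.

b = r · sᵧ/sₓ = -0.874 · 5.845/1065.626 = -0.004794
a = ȳ − b·x̄ = 74.166667 − (-0.004794)·1022.5 = 79.068454

79.0685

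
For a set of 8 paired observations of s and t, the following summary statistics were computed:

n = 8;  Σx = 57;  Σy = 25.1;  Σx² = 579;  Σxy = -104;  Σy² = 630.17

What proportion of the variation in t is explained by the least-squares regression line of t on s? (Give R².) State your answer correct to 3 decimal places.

0.839

Sxx = Σx² − (Σx)²/n = 579 − 406.125 = 172.875
Sxy = Σxy − (Σx)(Σy)/n = -104 − 178.8375 = -282.8375
Syy = Σy² − (Σy)²/n = 630.17 − 78.75125 = 551.41875
R² = Sxy²/(Sxx·Syy) = (-282.8375)²/(172.875·551.41875) = 0.839190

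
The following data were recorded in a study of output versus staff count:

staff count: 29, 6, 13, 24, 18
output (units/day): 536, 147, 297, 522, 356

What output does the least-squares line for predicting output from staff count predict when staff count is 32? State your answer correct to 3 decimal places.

n = 5, Σx = 90, Σy = 1858, Σxy = 39223, Σx² = 1946
Sxx = Σx² − (Σx)²/n = 1946 − 1620 = 326
Sxy = Σxy − (Σx)(Σy)/n = 39223 − 33444 = 5779
b = Sxy/Sxx = 5779/326 = 17.726994
a = ȳ − b·x̄ = 371.6 − 17.726994·18 = 52.514110
ŷ(32) = a + b·32 = 52.514110 + 17.726994·32 = 619.777914

619.778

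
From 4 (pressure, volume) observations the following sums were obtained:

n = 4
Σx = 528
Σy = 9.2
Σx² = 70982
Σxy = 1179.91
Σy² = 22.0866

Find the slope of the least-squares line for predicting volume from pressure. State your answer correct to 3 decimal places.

Sxx = Σx² − (Σx)²/n = 70982 − 69696 = 1286
Sxy = Σxy − (Σx)(Σy)/n = 1179.91 − 1214.4 = -34.49
b = Sxy/Sxx = -34.49/1286 = -0.026820

-0.027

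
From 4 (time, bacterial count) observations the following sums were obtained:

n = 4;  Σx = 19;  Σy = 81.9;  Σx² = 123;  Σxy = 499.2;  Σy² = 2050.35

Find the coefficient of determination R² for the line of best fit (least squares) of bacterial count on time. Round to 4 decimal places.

Sxx = Σx² − (Σx)²/n = 123 − 90.25 = 32.75
Sxy = Σxy − (Σx)(Σy)/n = 499.2 − 389.025 = 110.175
Syy = Σy² − (Σy)²/n = 2050.35 − 1676.9025 = 373.4475
R² = Sxy²/(Sxx·Syy) = (110.175)²/(32.75·373.4475) = 0.992488

0.9925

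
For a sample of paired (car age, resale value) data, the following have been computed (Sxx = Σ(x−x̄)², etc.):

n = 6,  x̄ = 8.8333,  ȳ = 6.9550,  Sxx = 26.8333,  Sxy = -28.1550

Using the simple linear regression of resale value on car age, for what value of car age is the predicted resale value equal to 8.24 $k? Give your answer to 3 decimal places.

7.609

b = Sxy/Sxx = -28.155/26.8333 = -1.049256
a = ȳ − b·x̄ = 6.955 − (-1.049256)·8.8333 = 16.223393
Set a + b·x = 8.24: x = (8.24 − 16.223393) / (-1.049256) = 7.608623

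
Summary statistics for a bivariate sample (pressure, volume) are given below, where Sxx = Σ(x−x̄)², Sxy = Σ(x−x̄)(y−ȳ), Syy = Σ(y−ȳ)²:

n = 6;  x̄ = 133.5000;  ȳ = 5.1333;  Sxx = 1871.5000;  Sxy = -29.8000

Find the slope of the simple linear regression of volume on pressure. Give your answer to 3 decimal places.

b = Sxy/Sxx = -29.8/1871.5 = -0.015923

-0.016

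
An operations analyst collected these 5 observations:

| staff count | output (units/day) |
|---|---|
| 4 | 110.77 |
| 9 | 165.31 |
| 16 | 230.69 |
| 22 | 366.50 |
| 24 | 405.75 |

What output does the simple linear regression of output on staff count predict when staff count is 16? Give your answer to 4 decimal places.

270.5179

n = 5, Σx = 75, Σy = 1279.02, Σxy = 23422.91, Σx² = 1413
Sxx = Σx² − (Σx)²/n = 1413 − 1125 = 288
Sxy = Σxy − (Σx)(Σy)/n = 23422.91 − 19185.3 = 4237.61
b = Sxy/Sxx = 4237.61/288 = 14.713924
a = ȳ − b·x̄ = 255.804 − 14.713924·15 = 35.095146
ŷ(16) = a + b·16 = 35.095146 + 14.713924·16 = 270.517924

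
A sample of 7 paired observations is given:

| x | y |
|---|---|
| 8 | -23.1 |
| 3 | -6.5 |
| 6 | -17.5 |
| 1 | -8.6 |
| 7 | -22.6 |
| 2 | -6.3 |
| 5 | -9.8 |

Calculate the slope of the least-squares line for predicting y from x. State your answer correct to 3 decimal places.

-2.545

n = 7, Σx = 32, Σy = -94.4, Σxy = -537.7, Σx² = 188
Sxx = Σx² − (Σx)²/n = 188 − 146.285714 = 41.714286
Sxy = Σxy − (Σx)(Σy)/n = -537.7 − (-431.542857) = -106.157143
b = Sxy/Sxx = -106.157143/41.714286 = -2.544863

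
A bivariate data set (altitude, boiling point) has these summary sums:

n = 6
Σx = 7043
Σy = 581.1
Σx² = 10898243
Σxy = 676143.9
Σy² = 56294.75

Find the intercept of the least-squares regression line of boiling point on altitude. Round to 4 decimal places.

99.5139

Sxx = Σx² − (Σx)²/n = 10898243 − 8267308.166667 = 2630934.833333
Sxy = Σxy − (Σx)(Σy)/n = 676143.9 − 682114.55 = -5970.65
b = Sxy/Sxx = -5970.65/2630934.833333 = -0.002269
a = ȳ − b·x̄ = 96.85 − (-0.002269)·1173.833333 = 99.513900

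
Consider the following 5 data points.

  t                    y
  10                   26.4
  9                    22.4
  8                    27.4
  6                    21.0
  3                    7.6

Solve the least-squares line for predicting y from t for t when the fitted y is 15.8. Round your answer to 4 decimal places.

5.1893

n = 5, Σx = 36, Σy = 104.8, Σxy = 833.6, Σx² = 290
Sxx = Σx² − (Σx)²/n = 290 − 259.2 = 30.8
Sxy = Σxy − (Σx)(Σy)/n = 833.6 − 754.56 = 79.04
b = Sxy/Sxx = 79.04/30.8 = 2.566234
a = ȳ − b·x̄ = 20.96 − 2.566234·7.2 = 2.483117
Set a + b·x = 15.8: x = (15.8 − 2.483117) / 2.566234 = 5.189271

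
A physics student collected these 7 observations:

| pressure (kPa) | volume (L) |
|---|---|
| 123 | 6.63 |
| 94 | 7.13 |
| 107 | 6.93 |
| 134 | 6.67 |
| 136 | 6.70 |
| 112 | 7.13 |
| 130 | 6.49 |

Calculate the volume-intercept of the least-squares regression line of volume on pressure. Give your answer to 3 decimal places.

n = 7, Σx = 836, Σy = 47.68, Σxy = 5674.46, Σx² = 101310
Sxx = Σx² − (Σx)²/n = 101310 − 99842.285714 = 1467.714286
Sxy = Σxy − (Σx)(Σy)/n = 5674.46 − 5694.354286 = -19.894286
b = Sxy/Sxx = -19.894286/1467.714286 = -0.013555
a = ȳ − b·x̄ = 6.811429 − (-0.013555)·119.428571 = 8.430236

8.430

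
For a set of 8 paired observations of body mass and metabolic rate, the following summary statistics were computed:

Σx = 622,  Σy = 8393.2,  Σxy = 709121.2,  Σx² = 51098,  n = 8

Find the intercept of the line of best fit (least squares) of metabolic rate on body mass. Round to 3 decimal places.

Sxx = Σx² − (Σx)²/n = 51098 − 48360.5 = 2737.5
Sxy = Σxy − (Σx)(Σy)/n = 709121.2 − 652571.3 = 56549.9
b = Sxy/Sxx = 56549.9/2737.5 = 20.657498
a = ȳ − b·x̄ = 1049.15 − 20.657498·77.75 = -556.970447

-556.970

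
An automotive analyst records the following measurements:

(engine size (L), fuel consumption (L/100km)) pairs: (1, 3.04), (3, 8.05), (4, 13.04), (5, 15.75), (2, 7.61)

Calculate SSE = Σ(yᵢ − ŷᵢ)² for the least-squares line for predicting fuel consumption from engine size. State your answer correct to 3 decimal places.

n = 5, Σx = 15, Σy = 47.49, Σxy = 173.32, Σx² = 55, Σy² = 550.0603
Sxx = Σx² − (Σx)²/n = 55 − 45 = 10
Sxy = Σxy − (Σx)(Σy)/n = 173.32 − 142.47 = 30.85
Syy = Σy² − (Σy)²/n = 550.0603 − 451.06002 = 99.00028
b = Sxy/Sxx = 30.85/10 = 3.085
SSE = Syy − b·Sxy = 99.00028 − 3.085·30.85 = 3.82803

3.828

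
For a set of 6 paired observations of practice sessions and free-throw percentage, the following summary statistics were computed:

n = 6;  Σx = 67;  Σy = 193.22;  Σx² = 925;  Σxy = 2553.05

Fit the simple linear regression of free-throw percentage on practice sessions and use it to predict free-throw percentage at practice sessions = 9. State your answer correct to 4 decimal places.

Sxx = Σx² − (Σx)²/n = 925 − 748.166667 = 176.833333
Sxy = Σxy − (Σx)(Σy)/n = 2553.05 − 2157.623333 = 395.426667
b = Sxy/Sxx = 395.426667/176.833333 = 2.236155
a = ȳ − b·x̄ = 32.203333 − 2.236155·11.166667 = 7.232941
ŷ(9) = a + b·9 = 7.232941 + 2.236155·9 = 27.358332

27.3583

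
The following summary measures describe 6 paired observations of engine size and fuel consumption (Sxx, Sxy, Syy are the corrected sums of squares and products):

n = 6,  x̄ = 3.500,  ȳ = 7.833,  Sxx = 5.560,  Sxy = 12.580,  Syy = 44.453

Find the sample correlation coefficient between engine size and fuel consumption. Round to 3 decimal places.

0.800

r = Sxy/√(Sxx·Syy) = 12.58/√(247.15868) = 12.58/15.721281 = 0.800189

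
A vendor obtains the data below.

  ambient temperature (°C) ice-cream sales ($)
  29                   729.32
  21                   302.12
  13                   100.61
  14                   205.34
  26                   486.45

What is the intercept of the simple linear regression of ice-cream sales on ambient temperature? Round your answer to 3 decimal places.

n = 5, Σx = 103, Σy = 1823.84, Σxy = 44325.19, Σx² = 2323
Sxx = Σx² − (Σx)²/n = 2323 − 2121.8 = 201.2
Sxy = Σxy − (Σx)(Σy)/n = 44325.19 − 37571.104 = 6754.086
b = Sxy/Sxx = 6754.086/201.2 = 33.569016
a = ȳ − b·x̄ = 364.768 − 33.569016·20.6 = -326.753728

-326.754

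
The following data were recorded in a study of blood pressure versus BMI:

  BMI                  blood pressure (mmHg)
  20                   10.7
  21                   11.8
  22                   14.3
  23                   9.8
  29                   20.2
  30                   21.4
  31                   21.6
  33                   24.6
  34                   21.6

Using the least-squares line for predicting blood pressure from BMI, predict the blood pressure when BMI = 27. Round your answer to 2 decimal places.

17.33

n = 9, Σx = 243, Σy = 156, Σxy = 4445.4, Σx² = 6801
Sxx = Σx² − (Σx)²/n = 6801 − 6561 = 240
Sxy = Σxy − (Σx)(Σy)/n = 4445.4 − 4212 = 233.4
b = Sxy/Sxx = 233.4/240 = 0.9725
a = ȳ − b·x̄ = 17.333333 − 0.9725·27 = -8.924167
ŷ(27) = a + b·27 = -8.924167 + 0.9725·27 = 17.333333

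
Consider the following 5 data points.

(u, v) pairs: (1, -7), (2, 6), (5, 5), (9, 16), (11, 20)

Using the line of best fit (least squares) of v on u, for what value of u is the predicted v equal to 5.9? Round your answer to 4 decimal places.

4.6711

n = 5, Σx = 28, Σy = 40, Σxy = 394, Σx² = 232
Sxx = Σx² − (Σx)²/n = 232 − 156.8 = 75.2
Sxy = Σxy − (Σx)(Σy)/n = 394 − 224 = 170
b = Sxy/Sxx = 170/75.2 = 2.260638
a = ȳ − b·x̄ = 8 − 2.260638·5.6 = -4.659574
Set a + b·x = 5.9: x = (5.9 − (-4.659574)) / 2.260638 = 4.671059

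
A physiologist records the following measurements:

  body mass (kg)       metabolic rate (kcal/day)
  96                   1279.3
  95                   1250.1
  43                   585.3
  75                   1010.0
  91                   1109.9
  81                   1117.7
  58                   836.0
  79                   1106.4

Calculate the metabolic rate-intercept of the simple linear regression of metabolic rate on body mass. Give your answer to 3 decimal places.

n = 8, Σx = 618, Σy = 8294.7, Σxy = 669918.4, Σx² = 50162
Sxx = Σx² − (Σx)²/n = 50162 − 47740.5 = 2421.5
Sxy = Σxy − (Σx)(Σy)/n = 669918.4 − 640765.575 = 29152.825
b = Sxy/Sxx = 29152.825/2421.5 = 12.039160
a = ȳ − b·x̄ = 1036.8375 − 12.039160·77.25 = 106.812420

106.812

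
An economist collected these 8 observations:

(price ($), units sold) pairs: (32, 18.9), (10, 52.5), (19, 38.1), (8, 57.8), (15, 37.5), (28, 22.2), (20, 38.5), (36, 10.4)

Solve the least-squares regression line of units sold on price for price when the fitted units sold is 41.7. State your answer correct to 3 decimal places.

16.444

n = 8, Σx = 168, Σy = 275.9, Σxy = 4644.6, Σx² = 4254
Sxx = Σx² − (Σx)²/n = 4254 − 3528 = 726
Sxy = Σxy − (Σx)(Σy)/n = 4644.6 − 5793.9 = -1149.3
b = Sxy/Sxx = -1149.3/726 = -1.583058
a = ȳ − b·x̄ = 34.4875 − (-1.583058)·21 = 67.731715
Set a + b·x = 41.7: x = (41.7 − 67.731715) / (-1.583058) = 16.443944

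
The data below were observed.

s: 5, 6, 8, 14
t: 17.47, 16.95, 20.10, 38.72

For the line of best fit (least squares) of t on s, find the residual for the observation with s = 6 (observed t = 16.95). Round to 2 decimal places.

-0.70

n = 4, Σx = 33, Σy = 93.24, Σxy = 891.93, Σx² = 321
Sxx = Σx² − (Σx)²/n = 321 − 272.25 = 48.75
Sxy = Σxy − (Σx)(Σy)/n = 891.93 − 769.23 = 122.7
b = Sxy/Sxx = 122.7/48.75 = 2.516923
a = ȳ − b·x̄ = 23.31 − 2.516923·8.25 = 2.545385
ŷ(6) = 2.545385 + 2.516923·6 = 17.646923
residual = y − ŷ = 16.95 − 17.646923 = -0.696923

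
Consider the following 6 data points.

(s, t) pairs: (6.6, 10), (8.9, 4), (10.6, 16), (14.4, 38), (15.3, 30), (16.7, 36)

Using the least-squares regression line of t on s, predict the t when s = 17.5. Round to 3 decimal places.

40.026

n = 6, Σx = 72.5, Σy = 134, Σxy = 1878.6, Σx² = 955.47
Sxx = Σx² − (Σx)²/n = 955.47 − 876.041667 = 79.428333
Sxy = Σxy − (Σx)(Σy)/n = 1878.6 − 1619.166667 = 259.433333
b = Sxy/Sxx = 259.433333/79.428333 = 3.266257
a = ȳ − b·x̄ = 22.333333 − 3.266257·12.083333 = -17.133936
ŷ(17.5) = a + b·17.5 = -17.133936 + 3.266257·17.5 = 40.025558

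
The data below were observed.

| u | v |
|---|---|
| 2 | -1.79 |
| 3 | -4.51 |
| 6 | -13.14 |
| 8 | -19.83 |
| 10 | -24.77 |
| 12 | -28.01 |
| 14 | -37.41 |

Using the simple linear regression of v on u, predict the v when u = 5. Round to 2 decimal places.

n = 7, Σx = 55, Σy = -129.46, Σxy = -1362.15, Σx² = 553
Sxx = Σx² − (Σx)²/n = 553 − 432.142857 = 120.857143
Sxy = Σxy − (Σx)(Σy)/n = -1362.15 − (-1017.185714) = -344.964286
b = Sxy/Sxx = -344.964286/120.857143 = -2.854314
a = ȳ − b·x̄ = -18.494286 − (-2.854314)·7.857143 = 3.932470
ŷ(5) = a + b·5 = 3.932470 + (-2.854314)·5 = -10.339102

-10.34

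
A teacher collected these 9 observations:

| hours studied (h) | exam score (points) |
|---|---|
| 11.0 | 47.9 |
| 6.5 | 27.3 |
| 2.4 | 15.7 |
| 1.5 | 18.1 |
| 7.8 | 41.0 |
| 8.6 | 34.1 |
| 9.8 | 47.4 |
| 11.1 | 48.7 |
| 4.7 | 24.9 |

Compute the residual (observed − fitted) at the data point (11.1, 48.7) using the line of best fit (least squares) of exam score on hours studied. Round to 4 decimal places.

n = 9, Σx = 63.4, Σy = 305.1, Σxy = 2504.36, Σx² = 547.4
Sxx = Σx² − (Σx)²/n = 547.4 − 446.617778 = 100.782222
Sxy = Σxy − (Σx)(Σy)/n = 2504.36 − 2149.26 = 355.1
b = Sxy/Sxx = 355.1/100.782222 = 3.523439
a = ȳ − b·x̄ = 33.9 − 3.523439·7.044444 = 9.079331
ŷ(11.1) = 9.079331 + 3.523439·11.1 = 48.189502
residual = y − ŷ = 48.7 − 48.189502 = 0.510498

0.5105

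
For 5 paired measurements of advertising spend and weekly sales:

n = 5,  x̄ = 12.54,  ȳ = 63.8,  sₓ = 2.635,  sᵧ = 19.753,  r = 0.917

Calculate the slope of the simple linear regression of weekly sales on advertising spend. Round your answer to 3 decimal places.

6.874

b = r · sᵧ/sₓ = 0.917 · 19.753/2.635 = 6.874194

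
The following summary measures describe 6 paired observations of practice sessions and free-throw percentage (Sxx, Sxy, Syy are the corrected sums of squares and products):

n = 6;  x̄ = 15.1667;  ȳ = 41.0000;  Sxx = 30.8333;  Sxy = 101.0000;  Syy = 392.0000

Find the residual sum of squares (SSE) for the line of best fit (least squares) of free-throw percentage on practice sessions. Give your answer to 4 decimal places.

61.1564

b = Sxy/Sxx = 101/30.8333 = 3.275679
SSE = Syy − b·Sxy = 392 − 3.275679·101 = 61.156399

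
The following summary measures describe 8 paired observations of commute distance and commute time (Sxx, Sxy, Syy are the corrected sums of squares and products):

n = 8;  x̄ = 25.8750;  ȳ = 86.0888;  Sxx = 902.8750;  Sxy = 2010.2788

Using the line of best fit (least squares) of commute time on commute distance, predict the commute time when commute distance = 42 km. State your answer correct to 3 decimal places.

121.992

b = Sxy/Sxx = 2010.2788/902.875 = 2.226531
a = ȳ − b·x̄ = 86.0888 − 2.226531·25.875 = 28.477321
ŷ(42) = a + b·42 = 28.477321 + 2.226531·42 = 121.991606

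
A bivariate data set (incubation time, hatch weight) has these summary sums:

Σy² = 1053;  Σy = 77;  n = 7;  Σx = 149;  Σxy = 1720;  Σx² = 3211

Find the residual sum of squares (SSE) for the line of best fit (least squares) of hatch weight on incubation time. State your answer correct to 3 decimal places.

Sxx = Σx² − (Σx)²/n = 3211 − 3171.571429 = 39.428571
Sxy = Σxy − (Σx)(Σy)/n = 1720 − 1639 = 81
Syy = Σy² − (Σy)²/n = 1053 − 847 = 206
b = Sxy/Sxx = 81/39.428571 = 2.054348
SSE = Syy − b·Sxy = 206 − 2.054348·81 = 39.597826

39.598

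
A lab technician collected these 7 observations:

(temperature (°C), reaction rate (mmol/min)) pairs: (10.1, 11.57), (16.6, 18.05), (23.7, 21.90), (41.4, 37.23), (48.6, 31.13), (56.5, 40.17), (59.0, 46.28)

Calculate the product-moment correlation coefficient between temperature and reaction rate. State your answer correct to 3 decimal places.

0.963

n = 7, Σx = 255.9, Σy = 206.33, Σxy = 8989.882, Σx² = 11688.43, Σy² = 7049.8945
Sxx = Σx² − (Σx)²/n = 11688.43 − 9354.972857 = 2333.457143
Sxy = Σxy − (Σx)(Σy)/n = 8989.882 − 7542.835286 = 1447.046714
Syy = Σy² − (Σy)²/n = 7049.8945 − 6081.724129 = 968.170371
r = Sxy/√(Sxx·Syy) = 1447.046714/√(2259184.068713) = 1447.046714/1503.058239 = 0.962735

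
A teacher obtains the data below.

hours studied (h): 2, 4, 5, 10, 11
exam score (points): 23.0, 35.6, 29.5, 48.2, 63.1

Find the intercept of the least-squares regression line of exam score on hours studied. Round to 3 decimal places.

15.217

n = 5, Σx = 32, Σy = 199.4, Σxy = 1512, Σx² = 266
Sxx = Σx² − (Σx)²/n = 266 − 204.8 = 61.2
Sxy = Σxy − (Σx)(Σy)/n = 1512 − 1276.16 = 235.84
b = Sxy/Sxx = 235.84/61.2 = 3.853595
a = ȳ − b·x̄ = 39.88 − 3.853595·6.4 = 15.216993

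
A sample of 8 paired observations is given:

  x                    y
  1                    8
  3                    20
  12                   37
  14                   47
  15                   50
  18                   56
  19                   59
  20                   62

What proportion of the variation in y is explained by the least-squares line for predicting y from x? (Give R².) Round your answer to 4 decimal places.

0.9855

n = 8, Σx = 102, Σy = 339, Σxy = 5289, Σx² = 1660, Σy² = 17003
Sxx = Σx² − (Σx)²/n = 1660 − 1300.5 = 359.5
Sxy = Σxy − (Σx)(Σy)/n = 5289 − 4322.25 = 966.75
Syy = Σy² − (Σy)²/n = 17003 − 14365.125 = 2637.875
R² = Sxy²/(Sxx·Syy) = (966.75)²/(359.5·2637.875) = 0.985542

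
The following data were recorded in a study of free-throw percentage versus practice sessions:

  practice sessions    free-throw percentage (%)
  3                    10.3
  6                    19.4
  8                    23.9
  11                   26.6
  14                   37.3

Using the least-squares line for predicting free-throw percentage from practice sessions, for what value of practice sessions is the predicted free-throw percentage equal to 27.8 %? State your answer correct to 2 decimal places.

10.29

n = 5, Σx = 42, Σy = 117.5, Σxy = 1153.3, Σx² = 426
Sxx = Σx² − (Σx)²/n = 426 − 352.8 = 73.2
Sxy = Σxy − (Σx)(Σy)/n = 1153.3 − 987 = 166.3
b = Sxy/Sxx = 166.3/73.2 = 2.271858
a = ȳ − b·x̄ = 23.5 − 2.271858·8.4 = 4.416393
Set a + b·x = 27.8: x = (27.8 − 4.416393) / 2.271858 = 10.292724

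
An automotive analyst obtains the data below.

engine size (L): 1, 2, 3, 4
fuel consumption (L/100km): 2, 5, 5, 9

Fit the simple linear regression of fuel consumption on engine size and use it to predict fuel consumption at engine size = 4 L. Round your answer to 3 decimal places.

n = 4, Σx = 10, Σy = 21, Σxy = 63, Σx² = 30
Sxx = Σx² − (Σx)²/n = 30 − 25 = 5
Sxy = Σxy − (Σx)(Σy)/n = 63 − 52.5 = 10.5
b = Sxy/Sxx = 10.5/5 = 2.1
a = ȳ − b·x̄ = 5.25 − 2.1·2.5 = 0
ŷ(4) = a + b·4 = 0 + 2.1·4 = 8.4

8.400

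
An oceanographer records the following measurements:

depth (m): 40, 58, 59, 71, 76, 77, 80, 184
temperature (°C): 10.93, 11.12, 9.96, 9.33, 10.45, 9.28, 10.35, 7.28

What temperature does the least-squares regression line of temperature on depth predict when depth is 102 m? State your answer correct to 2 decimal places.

9.30

n = 8, Σx = 645, Σy = 78.7, Σxy = 6008.51, Σx² = 65447
Sxx = Σx² − (Σx)²/n = 65447 − 52003.125 = 13443.875
Sxy = Σxy − (Σx)(Σy)/n = 6008.51 − 6345.1875 = -336.6775
b = Sxy/Sxx = -336.6775/13443.875 = -0.025043
a = ȳ − b·x̄ = 9.8375 − (-0.025043)·80.625 = 11.856607
ŷ(102) = a + b·102 = 11.856607 + (-0.025043)·102 = 9.302202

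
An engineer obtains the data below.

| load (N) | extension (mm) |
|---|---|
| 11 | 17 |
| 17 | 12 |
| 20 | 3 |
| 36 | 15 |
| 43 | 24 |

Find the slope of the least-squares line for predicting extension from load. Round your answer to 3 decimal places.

0.301

n = 5, Σx = 127, Σy = 71, Σxy = 2023, Σx² = 3955
Sxx = Σx² − (Σx)²/n = 3955 − 3225.8 = 729.2
Sxy = Σxy − (Σx)(Σy)/n = 2023 − 1803.4 = 219.6
b = Sxy/Sxx = 219.6/729.2 = 0.301152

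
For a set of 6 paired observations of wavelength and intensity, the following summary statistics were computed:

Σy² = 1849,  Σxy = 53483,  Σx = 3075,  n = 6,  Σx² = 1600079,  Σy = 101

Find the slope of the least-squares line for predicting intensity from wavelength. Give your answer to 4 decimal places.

0.0713

Sxx = Σx² − (Σx)²/n = 1600079 − 1575937.5 = 24141.5
Sxy = Σxy − (Σx)(Σy)/n = 53483 − 51762.5 = 1720.5
b = Sxy/Sxx = 1720.5/24141.5 = 0.071267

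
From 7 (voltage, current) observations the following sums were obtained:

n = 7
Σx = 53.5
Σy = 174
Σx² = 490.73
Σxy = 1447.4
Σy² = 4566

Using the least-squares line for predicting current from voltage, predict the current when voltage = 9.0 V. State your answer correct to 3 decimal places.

Sxx = Σx² − (Σx)²/n = 490.73 − 408.892857 = 81.837143
Sxy = Σxy − (Σx)(Σy)/n = 1447.4 − 1329.857143 = 117.542857
b = Sxy/Sxx = 117.542857/81.837143 = 1.436302
a = ȳ − b·x̄ = 24.857143 − 1.436302·7.642857 = 13.879691
ŷ(9.0) = a + b·9.0 = 13.879691 + 1.436302·9 = 26.806410

26.806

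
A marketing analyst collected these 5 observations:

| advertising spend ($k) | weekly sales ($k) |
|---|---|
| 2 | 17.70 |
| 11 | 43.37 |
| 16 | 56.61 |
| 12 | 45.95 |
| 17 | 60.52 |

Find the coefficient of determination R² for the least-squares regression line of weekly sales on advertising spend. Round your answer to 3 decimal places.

n = 5, Σx = 58, Σy = 224.15, Σxy = 2998.47, Σx² = 814, Σy² = 11173.0119
Sxx = Σx² − (Σx)²/n = 814 − 672.8 = 141.2
Sxy = Σxy − (Σx)(Σy)/n = 2998.47 − 2600.14 = 398.33
Syy = Σy² − (Σy)²/n = 11173.0119 − 10048.6445 = 1124.3674
R² = Sxy²/(Sxx·Syy) = (398.33)²/(141.2·1124.3674) = 0.999409

0.999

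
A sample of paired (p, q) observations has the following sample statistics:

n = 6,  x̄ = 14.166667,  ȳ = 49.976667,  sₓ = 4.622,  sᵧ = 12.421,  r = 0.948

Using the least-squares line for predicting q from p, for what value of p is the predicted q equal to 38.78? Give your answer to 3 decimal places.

9.772

b = r · sᵧ/sₓ = 0.948 · 12.421/4.622 = 2.547622
a = ȳ − b·x̄ = 49.976667 − 2.547622·14.166667 = 13.885357
Set a + b·x = 38.78: x = (38.78 − 13.885357) / 2.547622 = 9.771718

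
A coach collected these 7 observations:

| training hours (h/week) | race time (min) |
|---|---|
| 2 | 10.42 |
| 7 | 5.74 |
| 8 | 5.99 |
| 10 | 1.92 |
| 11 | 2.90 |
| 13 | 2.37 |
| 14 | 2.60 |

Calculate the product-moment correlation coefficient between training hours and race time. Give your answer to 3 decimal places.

-0.928

n = 7, Σx = 65, Σy = 31.94, Σxy = 227.25, Σx² = 703, Σy² = 201.8774
Sxx = Σx² − (Σx)²/n = 703 − 603.571429 = 99.428571
Sxy = Σxy − (Σx)(Σy)/n = 227.25 − 296.585714 = -69.335714
Syy = Σy² − (Σy)²/n = 201.8774 − 145.737657 = 56.139743
r = Sxy/√(Sxx·Syy) = -69.335714/√(5581.894433) = -69.335714/74.712077 = -0.928039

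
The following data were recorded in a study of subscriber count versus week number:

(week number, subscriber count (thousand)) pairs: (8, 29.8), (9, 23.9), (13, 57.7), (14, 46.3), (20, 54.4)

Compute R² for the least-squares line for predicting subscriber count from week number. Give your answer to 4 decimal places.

n = 5, Σx = 64, Σy = 212.1, Σxy = 2939.8, Σx² = 910, Σy² = 9891.59
Sxx = Σx² − (Σx)²/n = 910 − 819.2 = 90.8
Sxy = Σxy − (Σx)(Σy)/n = 2939.8 − 2714.88 = 224.92
Syy = Σy² − (Σy)²/n = 9891.59 − 8997.282 = 894.308
R² = Sxy²/(Sxx·Syy) = (224.92)²/(90.8·894.308) = 0.622993

0.6230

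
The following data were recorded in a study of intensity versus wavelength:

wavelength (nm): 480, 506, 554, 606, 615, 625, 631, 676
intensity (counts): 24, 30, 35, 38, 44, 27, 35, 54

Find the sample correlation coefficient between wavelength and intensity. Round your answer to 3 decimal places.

n = 8, Σx = 4693, Σy = 287, Σxy = 171642, Σx² = 2784575, Σy² = 10951
Sxx = Σx² − (Σx)²/n = 2784575 − 2753031.125 = 31543.875
Sxy = Σxy − (Σx)(Σy)/n = 171642 − 168361.375 = 3280.625
Syy = Σy² − (Σy)²/n = 10951 − 10296.125 = 654.875
r = Sxy/√(Sxx·Syy) = 3280.625/√(20657295.140625) = 3280.625/4545.029718 = 0.721805

0.722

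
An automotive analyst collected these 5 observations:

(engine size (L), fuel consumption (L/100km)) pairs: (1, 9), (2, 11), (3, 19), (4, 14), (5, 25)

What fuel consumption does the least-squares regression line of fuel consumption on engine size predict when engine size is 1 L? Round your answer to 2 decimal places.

8.60

n = 5, Σx = 15, Σy = 78, Σxy = 269, Σx² = 55
Sxx = Σx² − (Σx)²/n = 55 − 45 = 10
Sxy = Σxy − (Σx)(Σy)/n = 269 − 234 = 35
b = Sxy/Sxx = 35/10 = 3.5
a = ȳ − b·x̄ = 15.6 − 3.5·3 = 5.1
ŷ(1) = a + b·1 = 5.1 + 3.5·1 = 8.6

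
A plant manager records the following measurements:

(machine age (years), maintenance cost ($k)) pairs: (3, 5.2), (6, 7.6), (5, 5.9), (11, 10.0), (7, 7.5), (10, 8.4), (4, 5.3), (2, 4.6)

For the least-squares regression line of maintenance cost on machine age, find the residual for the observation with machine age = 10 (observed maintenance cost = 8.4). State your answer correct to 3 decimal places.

n = 8, Σx = 48, Σy = 54.5, Σxy = 367.6, Σx² = 360
Sxx = Σx² − (Σx)²/n = 360 − 288 = 72
Sxy = Σxy − (Σx)(Σy)/n = 367.6 − 327 = 40.6
b = Sxy/Sxx = 40.6/72 = 0.563889
a = ȳ − b·x̄ = 6.8125 − 0.563889·6 = 3.429167
ŷ(10) = 3.429167 + 0.563889·10 = 9.068056
residual = y − ŷ = 8.4 − 9.068056 = -0.668056

-0.668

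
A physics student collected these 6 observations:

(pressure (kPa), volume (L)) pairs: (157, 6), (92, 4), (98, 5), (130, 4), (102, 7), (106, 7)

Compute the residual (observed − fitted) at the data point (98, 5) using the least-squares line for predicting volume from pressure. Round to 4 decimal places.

-0.4550

n = 6, Σx = 685, Σy = 33, Σxy = 3776, Σx² = 81257
Sxx = Σx² − (Σx)²/n = 81257 − 78204.166667 = 3052.833333
Sxy = Σxy − (Σx)(Σy)/n = 3776 − 3767.5 = 8.5
b = Sxy/Sxx = 8.5/3052.833333 = 0.002784
a = ȳ − b·x̄ = 5.5 − 0.002784·114.166667 = 5.182126
ŷ(98) = 5.182126 + 0.002784·98 = 5.454987
residual = y − ŷ = 5 − 5.454987 = -0.454987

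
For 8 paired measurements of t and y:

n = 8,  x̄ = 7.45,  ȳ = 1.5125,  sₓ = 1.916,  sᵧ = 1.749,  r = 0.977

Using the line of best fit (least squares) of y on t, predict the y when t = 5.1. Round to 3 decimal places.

b = r · sᵧ/sₓ = 0.977 · 1.749/1.916 = 0.891844
a = ȳ − b·x̄ = 1.5125 − 0.891844·7.45 = -5.131737
ŷ(5.1) = a + b·5.1 = -5.131737 + 0.891844·5.1 = -0.583333

-0.583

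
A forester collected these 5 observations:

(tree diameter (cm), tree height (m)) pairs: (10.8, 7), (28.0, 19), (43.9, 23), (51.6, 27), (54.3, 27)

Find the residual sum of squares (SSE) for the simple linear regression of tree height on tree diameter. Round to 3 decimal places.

n = 5, Σx = 188.6, Σy = 103, Σxy = 4476.6, Σx² = 8438.9, Σy² = 2397
Sxx = Σx² − (Σx)²/n = 8438.9 − 7113.992 = 1324.908
Sxy = Σxy − (Σx)(Σy)/n = 4476.6 − 3885.16 = 591.44
Syy = Σy² − (Σy)²/n = 2397 − 2121.8 = 275.2
b = Sxy/Sxx = 591.44/1324.908 = 0.446401
SSE = Syy − b·Sxy = 275.2 − 0.446401·591.44 = 11.180707

11.181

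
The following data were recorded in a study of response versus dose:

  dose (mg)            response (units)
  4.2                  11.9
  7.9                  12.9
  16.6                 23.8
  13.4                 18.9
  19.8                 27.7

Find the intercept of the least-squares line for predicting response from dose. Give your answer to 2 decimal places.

n = 5, Σx = 61.9, Σy = 95.2, Σxy = 1348.69, Σx² = 927.21
Sxx = Σx² − (Σx)²/n = 927.21 − 766.322 = 160.888
Sxy = Σxy − (Σx)(Σy)/n = 1348.69 − 1178.576 = 170.114
b = Sxy/Sxx = 170.114/160.888 = 1.057344
a = ȳ − b·x̄ = 19.04 − 1.057344·12.38 = 5.950078

5.95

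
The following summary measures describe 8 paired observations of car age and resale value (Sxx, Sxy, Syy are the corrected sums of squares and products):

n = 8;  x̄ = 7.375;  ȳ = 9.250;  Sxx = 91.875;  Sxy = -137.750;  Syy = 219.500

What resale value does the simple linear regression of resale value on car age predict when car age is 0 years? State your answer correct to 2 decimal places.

b = Sxy/Sxx = -137.75/91.875 = -1.499320
a = ȳ − b·x̄ = 9.25 − (-1.499320)·7.375 = 20.307483
ŷ(0) = a + b·0 = 20.307483 + (-1.499320)·0 = 20.307483

20.31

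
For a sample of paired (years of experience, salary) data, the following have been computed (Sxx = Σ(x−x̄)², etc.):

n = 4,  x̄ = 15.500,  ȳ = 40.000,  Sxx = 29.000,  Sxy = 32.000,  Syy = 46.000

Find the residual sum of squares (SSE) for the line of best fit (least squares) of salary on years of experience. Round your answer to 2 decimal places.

10.69

b = Sxy/Sxx = 32/29 = 1.103448
SSE = Syy − b·Sxy = 46 − 1.103448·32 = 10.689655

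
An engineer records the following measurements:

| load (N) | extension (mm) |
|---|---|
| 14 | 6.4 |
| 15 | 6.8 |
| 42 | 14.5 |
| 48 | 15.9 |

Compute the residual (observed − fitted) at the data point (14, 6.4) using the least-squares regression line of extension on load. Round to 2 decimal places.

-0.07

n = 4, Σx = 119, Σy = 43.6, Σxy = 1563.8, Σx² = 4489
Sxx = Σx² − (Σx)²/n = 4489 − 3540.25 = 948.75
Sxy = Σxy − (Σx)(Σy)/n = 1563.8 − 1297.1 = 266.7
b = Sxy/Sxx = 266.7/948.75 = 0.281107
a = ȳ − b·x̄ = 10.9 − 0.281107·29.75 = 2.537075
ŷ(14) = 2.537075 + 0.281107·14 = 6.472569
residual = y − ŷ = 6.4 − 6.472569 = -0.072569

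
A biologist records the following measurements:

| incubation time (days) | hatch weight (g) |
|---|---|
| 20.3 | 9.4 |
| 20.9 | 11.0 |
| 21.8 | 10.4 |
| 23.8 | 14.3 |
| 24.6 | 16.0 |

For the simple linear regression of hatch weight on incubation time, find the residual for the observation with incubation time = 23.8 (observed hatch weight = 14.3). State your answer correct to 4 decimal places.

n = 5, Σx = 111.4, Σy = 61.1, Σxy = 1381.38, Σx² = 2495.74
Sxx = Σx² − (Σx)²/n = 2495.74 − 2481.992 = 13.748
Sxy = Σxy − (Σx)(Σy)/n = 1381.38 − 1361.308 = 20.072
b = Sxy/Sxx = 20.072/13.748 = 1.459994
a = ȳ − b·x̄ = 12.22 − 1.459994·22.28 = -20.308670
ŷ(23.8) = -20.308670 + 1.459994·23.8 = 14.439191
residual = y − ŷ = 14.3 − 14.439191 = -0.139191

-0.1392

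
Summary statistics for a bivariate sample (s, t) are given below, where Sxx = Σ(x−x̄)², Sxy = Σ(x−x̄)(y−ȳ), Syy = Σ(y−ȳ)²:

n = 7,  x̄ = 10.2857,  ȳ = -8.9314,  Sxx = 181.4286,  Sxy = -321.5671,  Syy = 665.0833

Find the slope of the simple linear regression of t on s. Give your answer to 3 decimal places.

b = Sxy/Sxx = -321.5671/181.4286 = -1.772417

-1.772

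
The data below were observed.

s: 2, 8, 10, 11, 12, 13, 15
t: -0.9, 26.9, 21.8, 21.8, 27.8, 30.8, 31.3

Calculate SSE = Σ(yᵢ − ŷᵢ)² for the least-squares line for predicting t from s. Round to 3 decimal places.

124.055

n = 7, Σx = 71, Σy = 159.5, Σxy = 1874.7, Σx² = 827, Σy² = 4376.07
Sxx = Σx² − (Σx)²/n = 827 − 720.142857 = 106.857143
Sxy = Σxy − (Σx)(Σy)/n = 1874.7 − 1617.785714 = 256.914286
Syy = Σy² − (Σy)²/n = 4376.07 − 3634.321429 = 741.748571
b = Sxy/Sxx = 256.914286/106.857143 = 2.404278
SSE = Syy − b·Sxy = 741.748571 − 2.404278·256.914286 = 124.055187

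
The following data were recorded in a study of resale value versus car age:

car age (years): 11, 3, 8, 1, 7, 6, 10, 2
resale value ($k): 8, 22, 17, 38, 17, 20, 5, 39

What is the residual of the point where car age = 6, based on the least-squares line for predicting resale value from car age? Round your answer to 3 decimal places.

-0.750

n = 8, Σx = 48, Σy = 166, Σxy = 695, Σx² = 384
Sxx = Σx² − (Σx)²/n = 384 − 288 = 96
Sxy = Σxy − (Σx)(Σy)/n = 695 − 996 = -301
b = Sxy/Sxx = -301/96 = -3.135417
a = ȳ − b·x̄ = 20.75 − (-3.135417)·6 = 39.5625
ŷ(6) = 39.5625 + (-3.135417)·6 = 20.75
residual = y − ŷ = 20 − 20.75 = -0.75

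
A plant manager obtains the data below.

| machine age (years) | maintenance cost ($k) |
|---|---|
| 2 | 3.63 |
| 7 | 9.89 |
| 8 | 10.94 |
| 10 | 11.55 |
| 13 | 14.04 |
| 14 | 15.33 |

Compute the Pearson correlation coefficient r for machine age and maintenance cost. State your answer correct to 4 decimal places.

0.9838

n = 6, Σx = 54, Σy = 65.38, Σxy = 676.65, Σx² = 582, Σy² = 796.2056
Sxx = Σx² − (Σx)²/n = 582 − 486 = 96
Sxy = Σxy − (Σx)(Σy)/n = 676.65 − 588.42 = 88.23
Syy = Σy² − (Σy)²/n = 796.2056 − 712.424067 = 83.781533
r = Sxy/√(Sxx·Syy) = 88.23/√(8043.0272) = 88.23/89.682926 = 0.983799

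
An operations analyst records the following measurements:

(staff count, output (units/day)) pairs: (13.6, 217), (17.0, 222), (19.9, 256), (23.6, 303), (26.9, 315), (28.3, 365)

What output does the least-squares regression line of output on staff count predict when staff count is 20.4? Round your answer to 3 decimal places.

n = 6, Σx = 129.3, Σy = 1678, Σxy = 37773.4, Σx² = 2951.43
Sxx = Σx² − (Σx)²/n = 2951.43 − 2786.415 = 165.015
Sxy = Σxy − (Σx)(Σy)/n = 37773.4 − 36160.9 = 1612.5
b = Sxy/Sxx = 1612.5/165.015 = 9.771839
a = ȳ − b·x̄ = 279.666667 − 9.771839·21.55 = 69.083538
ŷ(20.4) = a + b·20.4 = 69.083538 + 9.771839·20.4 = 268.429052

268.429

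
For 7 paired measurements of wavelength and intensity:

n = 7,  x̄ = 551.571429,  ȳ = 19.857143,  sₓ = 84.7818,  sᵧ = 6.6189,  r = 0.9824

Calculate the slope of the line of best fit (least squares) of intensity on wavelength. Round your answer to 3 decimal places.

b = r · sᵧ/sₓ = 0.9824 · 6.6189/84.7818 = 0.076696

0.077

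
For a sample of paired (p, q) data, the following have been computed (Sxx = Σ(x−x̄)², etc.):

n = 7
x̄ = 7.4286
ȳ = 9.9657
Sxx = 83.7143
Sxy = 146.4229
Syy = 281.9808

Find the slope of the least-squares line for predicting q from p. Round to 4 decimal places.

b = Sxy/Sxx = 146.4229/83.7143 = 1.749079

1.7491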